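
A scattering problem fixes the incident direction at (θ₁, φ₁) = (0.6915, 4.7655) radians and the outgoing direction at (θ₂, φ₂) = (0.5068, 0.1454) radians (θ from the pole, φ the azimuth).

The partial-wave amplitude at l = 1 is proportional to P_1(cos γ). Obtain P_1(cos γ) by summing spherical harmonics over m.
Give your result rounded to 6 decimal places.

0.644941

Expand P_1 via completeness: Σ_{m} conj(Y_{1,m}) at Ω₁ times Y_{1,m} at Ω₂ —
  m=-1: +0.011696-0.220009i × +0.165927-0.024297i = -0.003405-0.036790i  (running Σ = -0.003405-0.036790i)
  m=0: +0.376366-0.000000i × +0.427186+0.000000i = +0.160778+0.000000i  (running Σ = +0.157373-0.036790i)
  m=1: -0.011696-0.220009i × -0.165927-0.024297i = -0.003405+0.036790i  (running Σ = +0.153968+0.000000i)
Accumulated sum +0.153968+0.000000i; after 4π/(2l+1) scaling, +0.644941+0.000000i ⇒ P_1 = 0.644941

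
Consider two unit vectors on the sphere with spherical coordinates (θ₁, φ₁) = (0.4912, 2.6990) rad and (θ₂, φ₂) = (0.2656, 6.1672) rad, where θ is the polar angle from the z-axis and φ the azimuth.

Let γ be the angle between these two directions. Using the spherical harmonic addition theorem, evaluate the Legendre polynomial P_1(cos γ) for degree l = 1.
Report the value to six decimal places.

Term-by-term m-sum for l=1 (normalisation 4π/3 = 4.188790):
  m=-1: -0.147262+0.069795i × +0.090079+0.010495i = -0.013998+0.004742i  (running Σ = -0.013998+0.004742i)
  m=0: +0.430834-0.000000i × +0.471470+0.000000i = +0.203125+0.000000i  (running Σ = +0.189127+0.004742i)
  m=1: +0.147262+0.069795i × -0.090079+0.010495i = -0.013998-0.004742i  (running Σ = +0.175130+0.000000i)
Accumulated sum +0.175130+0.000000i; after 4π/(2l+1) scaling, +0.733582+0.000000i ⇒ P_1 = 0.733582

0.733582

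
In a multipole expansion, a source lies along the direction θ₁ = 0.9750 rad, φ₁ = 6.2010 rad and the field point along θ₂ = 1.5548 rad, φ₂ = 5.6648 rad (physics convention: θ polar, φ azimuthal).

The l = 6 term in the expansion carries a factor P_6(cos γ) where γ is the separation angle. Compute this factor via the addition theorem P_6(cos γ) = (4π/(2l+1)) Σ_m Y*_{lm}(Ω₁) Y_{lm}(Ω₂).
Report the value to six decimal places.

Summing Y*_{l m}(θ₁,φ₁)·Y_{l m}(θ₂,φ₂) over m ∈ [−6, 6]; prefactor 4π/(2·6+1) = 0.966644:
  term(m=-6) = -0.074768-0.005664i   from Y*(Ω₁)=+0.136828-0.073530i, Y(Ω₂)=-0.406730-0.259967i
  term(m=-5) = -0.008742+0.004338i   from Y*(Ω₁)=+0.334447-0.145730i, Y(Ω₂)=-0.026718+0.001328i
  term(m=-4) = +0.079670-0.123207i   from Y*(Ω₁)=+0.390514-0.133212i, Y(Ω₂)=+0.279153-0.220276i
  term(m=-3) = +0.000113-0.003000i   from Y*(Ω₁)=+0.093270-0.023474i, Y(Ω₂)=+0.008758-0.029963i
  term(m=-2) = -0.048254-0.088666i   from Y*(Ω₁)=-0.307254+0.050963i, Y(Ω₂)=+0.106260+0.306199i
  term(m=-1) = -0.006357-0.003778i   from Y*(Ω₁)=-0.224033+0.018454i, Y(Ω₂)=+0.026803+0.019069i
  term(m=+0) = -0.081220+0.000000i   from Y*(Ω₁)=+0.256913-0.000000i, Y(Ω₂)=-0.316140+0.000000i
  term(m=+1) = -0.006357+0.003778i   from Y*(Ω₁)=+0.224033+0.018454i, Y(Ω₂)=-0.026803+0.019069i
  term(m=+2) = -0.048254+0.088666i   from Y*(Ω₁)=-0.307254-0.050963i, Y(Ω₂)=+0.106260-0.306199i
  term(m=+3) = +0.000113+0.003000i   from Y*(Ω₁)=-0.093270-0.023474i, Y(Ω₂)=-0.008758-0.029963i
  term(m=+4) = +0.079670+0.123207i   from Y*(Ω₁)=+0.390514+0.133212i, Y(Ω₂)=+0.279153+0.220276i
  term(m=+5) = -0.008742-0.004338i   from Y*(Ω₁)=-0.334447-0.145730i, Y(Ω₂)=+0.026718+0.001328i
  term(m=+6) = -0.074768+0.005664i   from Y*(Ω₁)=+0.136828+0.073530i, Y(Ω₂)=-0.406730+0.259967i
Σ over m = -0.197894+0.000000i; ×(4π/13) → -0.191293+0.000000i. Real part: -0.191293

-0.191293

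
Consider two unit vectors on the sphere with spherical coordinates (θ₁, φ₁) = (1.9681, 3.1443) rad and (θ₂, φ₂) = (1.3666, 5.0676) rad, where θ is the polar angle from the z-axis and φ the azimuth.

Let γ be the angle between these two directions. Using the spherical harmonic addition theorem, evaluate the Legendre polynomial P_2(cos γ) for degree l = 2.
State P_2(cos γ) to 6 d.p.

-0.271610

Summing Y*_{l m}(θ₁,φ₁)·Y_{l m}(θ₂,φ₂) over m ∈ [−2, 2]; prefactor 4π/(2·2+1) = 2.513274:
  [-2]  conj(Y_{2,-2})(Ω₁) = +0.328437+0.001778i ; Y_{2,-2}(Ω₂) = -0.280788+0.241552i ; Δ = -0.092651+0.078835i
  [-1]  conj(Y_{2,-1})(Ω₁) = +0.275640+0.000746i ; Y_{2,-1}(Ω₂) = +0.053352+0.143826i ; Δ = +0.014599+0.039684i
  [+0]  conj(Y_{2,0})(Ω₁) = -0.173733-0.000000i ; Y_{2,0}(Ω₂) = -0.276485+0.000000i ; Δ = +0.048034+0.000000i
  [+1]  conj(Y_{2,1})(Ω₁) = -0.275640+0.000746i ; Y_{2,1}(Ω₂) = -0.053352+0.143826i ; Δ = +0.014599-0.039684i
  [+2]  conj(Y_{2,2})(Ω₁) = +0.328437-0.001778i ; Y_{2,2}(Ω₂) = -0.280788-0.241552i ; Δ = -0.092651-0.078835i
Accumulated sum -0.108070+0.000000i; after 4π/(2l+1) scaling, -0.271610+0.000000i ⇒ P_2 = -0.271610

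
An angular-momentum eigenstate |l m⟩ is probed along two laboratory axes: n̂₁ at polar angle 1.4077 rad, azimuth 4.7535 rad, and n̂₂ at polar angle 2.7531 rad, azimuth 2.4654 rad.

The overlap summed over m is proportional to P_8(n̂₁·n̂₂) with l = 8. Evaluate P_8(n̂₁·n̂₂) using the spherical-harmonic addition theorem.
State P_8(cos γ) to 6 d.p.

-0.270344

Addition theorem: P_8(cos γ) = (4π/17) Σ_m Y*_{lm}(Ω₁) Y_{lm}(Ω₂), m = −8…8:
  m=-8: +0.438358+0.149604i × +0.000140-0.000167i = +0.000087-0.000052i  (running Σ = +0.000087-0.000052i)
  m=-7: -0.086532+0.292344i × +0.000045-0.002135i = +0.000620+0.000198i  (running Σ = +0.000707+0.000145i)
  m=-6: +0.203666+0.051282i × -0.008028-0.010446i = -0.001099-0.002539i  (running Σ = -0.000393-0.002394i)
  m=-5: -0.065656+0.314895i × -0.056147-0.013703i = +0.008001-0.016781i  (running Σ = +0.007609-0.019175i)
  m=-4: +0.113790+0.018883i × -0.166703+0.077834i = -0.020439+0.005709i  (running Σ = -0.012830-0.013466i)
  m=-3: -0.039251+0.316636i × -0.181397+0.368178i = -0.109458-0.071888i  (running Σ = -0.122288-0.085354i)
  m=-2: +0.070961+0.005848i × +0.122466+0.551771i = +0.005464+0.039871i  (running Σ = -0.116825-0.045483i)
  m=-1: -0.012963+0.315144i × +0.204086+0.163756i = -0.054252+0.062194i  (running Σ = -0.171077+0.016711i)
  m=0: +0.057972-0.000000i × -0.406609+0.000000i = -0.023572+0.000000i  (running Σ = -0.194649+0.016711i)
  m=1: +0.012963+0.315144i × -0.204086+0.163756i = -0.054252-0.062194i  (running Σ = -0.248901-0.045483i)
  m=2: +0.070961-0.005848i × +0.122466-0.551771i = +0.005464-0.039871i  (running Σ = -0.243437-0.085354i)
  m=3: +0.039251+0.316636i × +0.181397+0.368178i = -0.109458+0.071888i  (running Σ = -0.352896-0.013466i)
  m=4: +0.113790-0.018883i × -0.166703-0.077834i = -0.020439-0.005709i  (running Σ = -0.373335-0.019175i)
  m=5: +0.065656+0.314895i × +0.056147-0.013703i = +0.008001+0.016781i  (running Σ = -0.365333-0.002394i)
  m=6: +0.203666-0.051282i × -0.008028+0.010446i = -0.001099+0.002539i  (running Σ = -0.366433+0.000145i)
  m=7: +0.086532+0.292344i × -0.000045-0.002135i = +0.000620-0.000198i  (running Σ = -0.365812-0.000052i)
  m=8: +0.438358-0.149604i × +0.000140+0.000167i = +0.000087+0.000052i  (running Σ = -0.365726+0.000000i)
Total Σ_m = -0.365726+0.000000i. Multiply by 0.739198: -0.270344+0.000000i. P_8(cos γ) = -0.270344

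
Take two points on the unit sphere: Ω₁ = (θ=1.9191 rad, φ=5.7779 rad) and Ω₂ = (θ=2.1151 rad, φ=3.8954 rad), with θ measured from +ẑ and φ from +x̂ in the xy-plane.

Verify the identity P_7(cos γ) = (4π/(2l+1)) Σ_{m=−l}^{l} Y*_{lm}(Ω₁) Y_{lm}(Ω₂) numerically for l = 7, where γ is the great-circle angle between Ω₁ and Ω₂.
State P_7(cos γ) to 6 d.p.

Expand P_7 via completeness: Σ_{m} conj(Y_{7,m}) at Ω₁ times Y_{7,m} at Ω₂ —
  m=-7: Y*=-0.29914 + 0.12486j  Y=-0.08968 - 0.14169j  product 0.04452 + 0.03119j
  m=-6: Y*=0.43774 + 0.04829j  Y=0.07156 - 0.37298j  product 0.04934 - 0.15981j
  m=-5: Y*=-0.11309 - 0.07991j  Y=0.33834 - 0.24537j  product -0.05787 + 0.00071j
  m=-4: Y*=-0.12643 - 0.26151j  Y=0.09810 + 0.01246j  product -0.00914 - 0.02723j
  m=-3: Y*=-0.01386 + 0.25208j  Y=-0.19484 - 0.23577j  product 0.06213 - 0.04585j
  m=-2: Y*=-0.10346 + 0.16493j  Y=0.01578 - 0.24936j  product 0.03950 + 0.02840j
  m=-1: Y*=0.24624 - 0.13622j  Y=-0.15456 + 0.14509j  product -0.01830 + 0.05678j
  m=+0: Y*=0.16388 + 0.00000j  Y=-0.27965 + 0.00000j  product -0.04583 + 0.00000j
  m=+1: Y*=-0.24624 - 0.13622j  Y=0.15456 + 0.14509j  product -0.01830 - 0.05678j
  m=+2: Y*=-0.10346 - 0.16493j  Y=0.01578 + 0.24936j  product 0.03950 - 0.02840j
  m=+3: Y*=0.01386 + 0.25208j  Y=0.19484 - 0.23577j  product 0.06213 + 0.04585j
  m=+4: Y*=-0.12643 + 0.26151j  Y=0.09810 - 0.01246j  product -0.00914 + 0.02723j
  m=+5: Y*=0.11309 - 0.07991j  Y=-0.33834 - 0.24537j  product -0.05787 - 0.00071j
  m=+6: Y*=0.43774 - 0.04829j  Y=0.07156 + 0.37298j  product 0.04934 + 0.15981j
  m=+7: Y*=0.29914 + 0.12486j  Y=0.08968 - 0.14169j  product 0.04452 - 0.03119j
Accumulated sum 0.17452 + 0.00000j; after 4π/(2l+1) scaling, 0.14620 + 0.00000j ⇒ P_7 = 0.146203

0.146203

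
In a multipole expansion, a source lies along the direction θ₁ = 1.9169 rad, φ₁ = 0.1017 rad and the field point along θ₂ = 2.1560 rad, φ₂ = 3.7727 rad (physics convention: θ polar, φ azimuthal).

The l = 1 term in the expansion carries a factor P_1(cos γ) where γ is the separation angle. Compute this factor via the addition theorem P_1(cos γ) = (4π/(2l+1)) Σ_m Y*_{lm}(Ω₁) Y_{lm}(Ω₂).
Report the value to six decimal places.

-0.489438

Expand P_1 via completeness: Σ_{m} conj(Y_{1,m}) at Ω₁ times Y_{1,m} at Ω₂ —
  m=-1: (0.323328, 0.032996) × (-0.232527, 0.169934) = (-0.080790, 0.047272)  (running Σ = (-0.080790, 0.047272))
  m=0: (-0.165751, -0.000000) × (-0.269889, 0.000000) = (0.044734, 0.000000)  (running Σ = (-0.036055, 0.047272))
  m=1: (-0.323328, 0.032996) × (0.232527, 0.169934) = (-0.080790, -0.047272)  (running Σ = (-0.116845, 0.000000))
Total Σ_m = (-0.116845, 0.000000). Multiply by 4.188790: (-0.489438, 0.000000). P_1(cos γ) = -0.489438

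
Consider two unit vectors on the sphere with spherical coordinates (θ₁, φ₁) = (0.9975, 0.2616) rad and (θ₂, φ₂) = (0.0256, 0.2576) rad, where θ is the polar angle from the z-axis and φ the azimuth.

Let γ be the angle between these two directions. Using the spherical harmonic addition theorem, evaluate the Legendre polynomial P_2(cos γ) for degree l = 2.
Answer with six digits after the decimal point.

Summing Y*_{l m}(θ₁,φ₁)·Y_{l m}(θ₂,φ₂) over m ∈ [−2, 2]; prefactor 4π/(2·2+1) = 2.513274:
  m=-2: Y*=(0.236160, 0.136222)  Y=(0.000220, -0.000125)  product (0.000069, 0.000001)
  m=-1: Y*=(0.340060, 0.091046)  Y=(0.019116, -0.005036)  product (0.006959, 0.000028)
  m=+0: Y*=(-0.037025, -0.000000)  Y=(0.630163, 0.000000)  product (-0.023332, -0.000000)
  m=+1: Y*=(-0.340060, 0.091046)  Y=(-0.019116, -0.005036)  product (0.006959, -0.000028)
  m=+2: Y*=(0.236160, -0.136222)  Y=(0.000220, 0.000125)  product (0.000069, -0.000001)
Σ over m = (-0.009275, 0.000000); ×(4π/5) → (-0.023311, 0.000000). Real part: -0.023311

-0.023311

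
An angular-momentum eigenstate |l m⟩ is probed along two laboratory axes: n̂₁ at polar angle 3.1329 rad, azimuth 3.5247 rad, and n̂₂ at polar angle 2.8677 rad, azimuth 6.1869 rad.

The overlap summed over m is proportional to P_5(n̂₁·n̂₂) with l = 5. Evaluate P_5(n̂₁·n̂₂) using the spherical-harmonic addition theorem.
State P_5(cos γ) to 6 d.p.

0.486343

Expand P_5 via completeness: Σ_{m} conj(Y_{5,m}) at Ω₁ times Y_{5,m} at Ω₂ —
  m=-5: Y*=0.00000 - 0.00000j  Y=0.00060 + 0.00031j  product 0.00000 - 0.00000j
  m=-4: Y*=-0.00000 - 0.00000j  Y=-0.00701 - 0.00284j  product -0.00000 + 0.00000j
  m=-3: Y*=-0.00000 - 0.00000j  Y=0.04818 + 0.01432j  product -0.00000 - 0.00000j
  m=-2: Y*=-0.00018 - 0.00018j  Y=-0.20861 - 0.04068j  product 0.00003 + 0.00004j
  m=-1: Y*=-0.02065 - 0.00832j  Y=0.52288 + 0.05050j  product -0.01038 - 0.00540j
  m=+0: Y*=-0.93507 + 0.00000j  Y=-0.47741 + 0.00000j  product 0.44642 + 0.00000j
  m=+1: Y*=0.02065 - 0.00832j  Y=-0.52288 + 0.05050j  product -0.01038 + 0.00540j
  m=+2: Y*=-0.00018 + 0.00018j  Y=-0.20861 + 0.04068j  product 0.00003 - 0.00004j
  m=+3: Y*=0.00000 - 0.00000j  Y=-0.04818 + 0.01432j  product -0.00000 + 0.00000j
  m=+4: Y*=-0.00000 + 0.00000j  Y=-0.00701 + 0.00284j  product -0.00000 - 0.00000j
  m=+5: Y*=-0.00000 - 0.00000j  Y=-0.00060 + 0.00031j  product 0.00000 + 0.00000j
Σ over m = 0.42572 - 0.00000j; ×(4π/11) → 0.48634 - 0.00000j. Real part: 0.486343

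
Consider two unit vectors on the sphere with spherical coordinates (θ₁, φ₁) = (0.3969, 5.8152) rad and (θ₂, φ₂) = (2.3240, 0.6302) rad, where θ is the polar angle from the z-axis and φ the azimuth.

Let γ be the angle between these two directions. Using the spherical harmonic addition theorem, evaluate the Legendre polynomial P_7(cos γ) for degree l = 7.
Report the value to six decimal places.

-0.227924

Summing Y*_{l m}(θ₁,φ₁)·Y_{l m}(θ₂,φ₂) over m ∈ [−7, 7]; prefactor 4π/(2·7+1) = 0.837758:
  term(m=-7) = (0.000006, -0.000035)   from Y*(Ω₁)=(-0.000639, 0.000086), Y(Ω₂)=(-0.016299, 0.052506)
  term(m=-6) = (-0.001059, 0.000334)   from Y*(Ω₁)=(-0.005440, -0.001886), Y(Ω₂)=(0.154747, -0.115121)
  term(m=-5) = (0.008617, 0.008736)   from Y*(Ω₁)=(-0.022155, -0.022887), Y(Ω₂)=(-0.385219, 0.003624)
  term(m=-4) = (0.016763, -0.050643)   from Y*(Ω₁)=(-0.036118, -0.116289), Y(Ω₂)=(0.356346, 0.254825)
  term(m=-3) = (-0.046693, 0.007199)   from Y*(Ω₁)=(0.053401, -0.317100), Y(Ω₂)=(-0.046189, -0.139472)
  term(m=-2) = (-0.092428, -0.127954)   from Y*(Ω₁)=(0.318317, -0.432183), Y(Ω₂)=(0.089820, -0.280019)
  term(m=-1) = (-0.051431, 0.100598)   from Y*(Ω₁)=(0.345966, -0.174863), Y(Ω₂)=(-0.235473, 0.171759)
  term(m=+0) = (0.060387, 0.000000)   from Y*(Ω₁)=(-0.279908, -0.000000), Y(Ω₂)=(-0.215738, 0.000000)
  term(m=+1) = (-0.051431, -0.100598)   from Y*(Ω₁)=(-0.345966, -0.174863), Y(Ω₂)=(0.235473, 0.171759)
  term(m=+2) = (-0.092428, 0.127954)   from Y*(Ω₁)=(0.318317, 0.432183), Y(Ω₂)=(0.089820, 0.280019)
  term(m=+3) = (-0.046693, -0.007199)   from Y*(Ω₁)=(-0.053401, -0.317100), Y(Ω₂)=(0.046189, -0.139472)
  term(m=+4) = (0.016763, 0.050643)   from Y*(Ω₁)=(-0.036118, 0.116289), Y(Ω₂)=(0.356346, -0.254825)
  term(m=+5) = (0.008617, -0.008736)   from Y*(Ω₁)=(0.022155, -0.022887), Y(Ω₂)=(0.385219, 0.003624)
  term(m=+6) = (-0.001059, -0.000334)   from Y*(Ω₁)=(-0.005440, 0.001886), Y(Ω₂)=(0.154747, 0.115121)
  term(m=+7) = (0.000006, 0.000035)   from Y*(Ω₁)=(0.000639, 0.000086), Y(Ω₂)=(0.016299, 0.052506)
Σ over m = (-0.272065, 0.000000); ×(4π/15) → (-0.227924, 0.000000). Real part: -0.227924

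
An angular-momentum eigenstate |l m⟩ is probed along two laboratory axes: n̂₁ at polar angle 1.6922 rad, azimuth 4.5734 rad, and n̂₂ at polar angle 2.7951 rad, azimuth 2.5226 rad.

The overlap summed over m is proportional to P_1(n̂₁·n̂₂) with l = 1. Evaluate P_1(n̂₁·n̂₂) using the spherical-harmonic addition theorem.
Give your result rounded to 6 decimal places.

-0.041759

Expand P_1 via completeness: Σ_{m} conj(Y_{1,m}) at Ω₁ times Y_{1,m} at Ω₂ —
  m=-1: Y*=-0.04751 - 0.33964j  Y=-0.09556 - 0.06808j  product -0.01858 + 0.03569j
  m=+0: Y*=-0.05917 + 0.00000j  Y=-0.45956 + 0.00000j  product 0.02719 + 0.00000j
  m=+1: Y*=0.04751 - 0.33964j  Y=0.09556 - 0.06808j  product -0.01858 - 0.03569j
Σ over m = -0.00997 + 0.00000j; ×(4π/3) → -0.04176 + 0.00000j. Real part: -0.041759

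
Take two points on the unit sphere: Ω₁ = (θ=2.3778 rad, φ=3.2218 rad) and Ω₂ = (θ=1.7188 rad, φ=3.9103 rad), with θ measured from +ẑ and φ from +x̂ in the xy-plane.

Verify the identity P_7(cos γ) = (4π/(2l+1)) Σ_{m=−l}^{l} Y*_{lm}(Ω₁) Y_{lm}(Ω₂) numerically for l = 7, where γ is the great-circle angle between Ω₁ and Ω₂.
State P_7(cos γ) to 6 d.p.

0.296613

Expand P_7 via completeness: Σ_{m} conj(Y_{7,m}) at Ω₁ times Y_{7,m} at Ω₂ —
  m=-7: Y*=-0.03205 - 0.02016j  Y=-0.28700 - 0.36333j  product 0.00187 + 0.01743j
  m=-6: Y*=-0.13115 - 0.06848j  Y=0.02582 - 0.25700j  product -0.02099 + 0.03194j
  m=-5: Y*=-0.30913 - 0.13108j  Y=-0.19023 + 0.16086j  product 0.07989 - 0.02479j
  m=-4: Y*=-0.43521 - 0.14463j  Y=-0.28078 - 0.01877j  product 0.11949 + 0.04878j
  m=-3: Y*=-0.26593 - 0.06525j  Y=0.11722 + 0.12959j  product -0.02272 - 0.04211j
  m=-2: Y*=0.18520 + 0.02997j  Y=-0.00955 + 0.28593j  product -0.01034 + 0.05267j
  m=-1: Y*=0.36893 + 0.02965j  Y=0.10417 - 0.10075j  product 0.04142 - 0.03408j
  m=+0: Y*=-0.08094 + 0.00000j  Y=0.28671 + 0.00000j  product -0.02321 + 0.00000j
  m=+1: Y*=-0.36893 + 0.02965j  Y=-0.10417 - 0.10075j  product 0.04142 + 0.03408j
  m=+2: Y*=0.18520 - 0.02997j  Y=-0.00955 - 0.28593j  product -0.01034 - 0.05267j
  m=+3: Y*=0.26593 - 0.06525j  Y=-0.11722 + 0.12959j  product -0.02272 + 0.04211j
  m=+4: Y*=-0.43521 + 0.14463j  Y=-0.28078 + 0.01877j  product 0.11949 - 0.04878j
  m=+5: Y*=0.30913 - 0.13108j  Y=0.19023 + 0.16086j  product 0.07989 + 0.02479j
  m=+6: Y*=-0.13115 + 0.06848j  Y=0.02582 + 0.25700j  product -0.02099 - 0.03194j
  m=+7: Y*=0.03205 - 0.02016j  Y=0.28700 - 0.36333j  product 0.00187 - 0.01743j
Σ over m = 0.35406 + 0.00000j; ×(4π/15) → 0.29661 + 0.00000j. Real part: 0.296613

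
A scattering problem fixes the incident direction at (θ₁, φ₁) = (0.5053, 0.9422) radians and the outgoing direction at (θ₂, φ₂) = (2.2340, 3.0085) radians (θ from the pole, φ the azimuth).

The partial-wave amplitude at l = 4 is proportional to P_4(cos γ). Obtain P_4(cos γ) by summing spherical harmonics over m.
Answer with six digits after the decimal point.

-0.393177

Expand P_4 via completeness: Σ_{m} conj(Y_{4,m}) at Ω₁ times Y_{4,m} at Ω₂ —
  m=-4: Y*=(-0.019674, -0.014260)  Y=(0.147032, 0.086617)  product (-0.001657, -0.003801)
  m=-3: Y*=(-0.118121, 0.038489)  Y=(0.347424, 0.146593)  product (-0.046680, -0.003944)
  m=-2: Y*=(-0.105425, 0.325078)  Y=(0.331315, 0.090335)  product (-0.064294, 0.098179)
  m=-1: Y*=(0.278048, 0.382477)  Y=(-0.078908, -0.010565)  product (-0.017900, -0.033118)
  m=+0: Y*=(0.058057, -0.000000)  Y=(-0.353602, 0.000000)  product (-0.020529, 0.000000)
  m=+1: Y*=(-0.278048, 0.382477)  Y=(0.078908, -0.010565)  product (-0.017900, 0.033118)
  m=+2: Y*=(-0.105425, -0.325078)  Y=(0.331315, -0.090335)  product (-0.064294, -0.098179)
  m=+3: Y*=(0.118121, 0.038489)  Y=(-0.347424, 0.146593)  product (-0.046680, 0.003944)
  m=+4: Y*=(-0.019674, 0.014260)  Y=(0.147032, -0.086617)  product (-0.001657, 0.003801)
Accumulated sum (-0.281592, -0.000000); after 4π/(2l+1) scaling, (-0.393177, -0.000000) ⇒ P_4 = -0.393177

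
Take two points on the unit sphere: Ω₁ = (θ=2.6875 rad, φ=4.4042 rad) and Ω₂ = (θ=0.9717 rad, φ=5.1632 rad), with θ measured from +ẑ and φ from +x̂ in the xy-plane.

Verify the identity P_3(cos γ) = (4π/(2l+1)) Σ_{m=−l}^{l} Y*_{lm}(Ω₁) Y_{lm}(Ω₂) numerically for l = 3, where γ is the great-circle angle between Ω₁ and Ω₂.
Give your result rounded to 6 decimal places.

Summing Y*_{l m}(θ₁,φ₁)·Y_{l m}(θ₂,φ₂) over m ∈ [−3, 3]; prefactor 4π/(2·3+1) = 1.795196:
  [-3]  conj(Y_{3,-3})(Ω₁) = (0.028113, 0.021205) ; Y_{3,-3}(Ω₂) = (-0.229418, -0.050908) ; Δ = (-0.005370, -0.006296)
  [-2]  conj(Y_{3,-2})(Ω₁) = (0.144194, -0.102155) ; Y_{3,-2}(Ω₂) = (-0.243821, 0.308278) ; Δ = (-0.003665, 0.069360)
  [-1]  conj(Y_{3,-1})(Ω₁) = (-0.130635, -0.410374) ; Y_{3,-1}(Ω₂) = (0.068597, 0.141712) ; Δ = (0.049194, -0.046663)
  [+0]  conj(Y_{3,0})(Ω₁) = (-0.348083, -0.000000) ; Y_{3,0}(Ω₂) = (-0.296732, 0.000000) ; Δ = (0.103287, 0.000000)
  [+1]  conj(Y_{3,1})(Ω₁) = (0.130635, -0.410374) ; Y_{3,1}(Ω₂) = (-0.068597, 0.141712) ; Δ = (0.049194, 0.046663)
  [+2]  conj(Y_{3,2})(Ω₁) = (0.144194, 0.102155) ; Y_{3,2}(Ω₂) = (-0.243821, -0.308278) ; Δ = (-0.003665, -0.069360)
  [+3]  conj(Y_{3,3})(Ω₁) = (-0.028113, 0.021205) ; Y_{3,3}(Ω₂) = (0.229418, -0.050908) ; Δ = (-0.005370, 0.006296)
Accumulated sum (0.183604, 0.000000); after 4π/(2l+1) scaling, (0.329605, 0.000000) ⇒ P_3 = 0.329605

0.329605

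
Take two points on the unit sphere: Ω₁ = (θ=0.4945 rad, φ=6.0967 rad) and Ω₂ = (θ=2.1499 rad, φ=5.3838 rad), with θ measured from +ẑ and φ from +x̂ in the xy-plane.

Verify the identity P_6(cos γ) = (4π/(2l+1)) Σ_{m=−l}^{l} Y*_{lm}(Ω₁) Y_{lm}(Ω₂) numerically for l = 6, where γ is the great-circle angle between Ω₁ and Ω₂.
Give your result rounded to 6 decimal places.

Expand P_6 via completeness: Σ_{m} conj(Y_{6,m}) at Ω₁ times Y_{6,m} at Ω₂ —
  [-6]  conj(Y_{6,-6})(Ω₁) = (0.002410, -0.004966) ; Y_{6,-6}(Ω₂) = (0.104915, -0.128703) ; Δ = (-0.000386, -0.000831)
  [-5]  conj(Y_{6,-5})(Ω₁) = (0.021133, -0.028481) ; Y_{6,-5}(Ω₂) = (0.080414, 0.367422) ; Δ = (0.012164, 0.005474)
  [-4]  conj(Y_{6,-4})(Ω₁) = (0.100000, -0.092404) ; Y_{6,-4}(Ω₂) = (-0.360674, -0.176879) ; Δ = (-0.052412, 0.015640)
  [-3]  conj(Y_{6,-3})(Ω₁) = (0.286864, -0.179632) ; Y_{6,-3}(Ω₂) = (0.055616, -0.026417) ; Δ = (0.011209, -0.017568)
  [-2]  conj(Y_{6,-2})(Ω₁) = (0.468831, -0.183446) ; Y_{6,-2}(Ω₂) = (0.073779, -0.318003) ; Δ = (-0.023747, -0.162624)
  [-1]  conj(Y_{6,-1})(Ω₁) = (0.264767, -0.049956) ; Y_{6,-1}(Ω₂) = (0.120323, 0.151434) ; Δ = (0.039422, 0.034084)
  [+0]  conj(Y_{6,0})(Ω₁) = (-0.337094, -0.000000) ; Y_{6,0}(Ω₂) = (0.279552, 0.000000) ; Δ = (-0.094235, -0.000000)
  [+1]  conj(Y_{6,1})(Ω₁) = (-0.264767, -0.049956) ; Y_{6,1}(Ω₂) = (-0.120323, 0.151434) ; Δ = (0.039422, -0.034084)
  [+2]  conj(Y_{6,2})(Ω₁) = (0.468831, 0.183446) ; Y_{6,2}(Ω₂) = (0.073779, 0.318003) ; Δ = (-0.023747, 0.162624)
  [+3]  conj(Y_{6,3})(Ω₁) = (-0.286864, -0.179632) ; Y_{6,3}(Ω₂) = (-0.055616, -0.026417) ; Δ = (0.011209, 0.017568)
  [+4]  conj(Y_{6,4})(Ω₁) = (0.100000, 0.092404) ; Y_{6,4}(Ω₂) = (-0.360674, 0.176879) ; Δ = (-0.052412, -0.015640)
  [+5]  conj(Y_{6,5})(Ω₁) = (-0.021133, -0.028481) ; Y_{6,5}(Ω₂) = (-0.080414, 0.367422) ; Δ = (0.012164, -0.005474)
  [+6]  conj(Y_{6,6})(Ω₁) = (0.002410, 0.004966) ; Y_{6,6}(Ω₂) = (0.104915, 0.128703) ; Δ = (-0.000386, 0.000831)
Σ over m = (-0.121734, -0.000000); ×(4π/13) → (-0.117673, -0.000000). Real part: -0.117673

-0.117673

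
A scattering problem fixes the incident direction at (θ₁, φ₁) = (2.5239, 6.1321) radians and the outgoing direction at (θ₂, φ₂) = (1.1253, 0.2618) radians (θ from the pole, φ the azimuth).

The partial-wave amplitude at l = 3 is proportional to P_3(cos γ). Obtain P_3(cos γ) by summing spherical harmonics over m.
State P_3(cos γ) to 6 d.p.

Expand P_3 via completeness: Σ_{m} conj(Y_{3,m}) at Ω₁ times Y_{3,m} at Ω₂ —
  m=-3: Y*=0.07287 - 0.03549j  Y=0.21679 - 0.21679j  product 0.00810 - 0.02349j
  m=-2: Y*=-0.26679 + 0.08316j  Y=0.31057 - 0.17931j  product -0.06794 + 0.07366j
  m=-1: Y*=0.42983 - 0.06544j  Y=-0.02017 + 0.00540j  product -0.00832 + 0.00364j
  m=+0: Y*=-0.09823 + 0.00000j  Y=-0.33312 + 0.00000j  product 0.03272 + 0.00000j
  m=+1: Y*=-0.42983 - 0.06544j  Y=0.02017 + 0.00540j  product -0.00832 - 0.00364j
  m=+2: Y*=-0.26679 - 0.08316j  Y=0.31057 + 0.17931j  product -0.06794 - 0.07366j
  m=+3: Y*=-0.07287 - 0.03549j  Y=-0.21679 - 0.21679j  product 0.00810 + 0.02349j
Σ over m = -0.10359 - 0.00000j; ×(4π/7) → -0.18597 - 0.00000j. Real part: -0.185970

-0.185970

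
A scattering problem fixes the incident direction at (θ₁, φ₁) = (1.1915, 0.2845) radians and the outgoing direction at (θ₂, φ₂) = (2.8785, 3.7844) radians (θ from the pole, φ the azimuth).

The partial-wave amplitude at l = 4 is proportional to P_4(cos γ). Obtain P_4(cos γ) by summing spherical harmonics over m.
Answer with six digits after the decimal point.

-0.394855

Term-by-term m-sum for l=4 (normalisation 4π/9 = 1.396263):
  term(m=-4) = +0.000091-0.000661i   from Y*(Ω₁)=+0.138200+0.299128i, Y(Ω₂)=-0.001704-0.001093i
  term(m=-3) = +0.003758-0.006946i   from Y*(Ω₁)=+0.244199+0.279950i, Y(Ω₂)=-0.007442-0.019914i
  term(m=-2) = -0.001097+0.000956i   from Y*(Ω₁)=-0.009804-0.006270i, Y(Ω₂)=+0.035178-0.119991i
  term(m=-1) = -0.130260+0.048779i   from Y*(Ω₁)=-0.318652-0.093184i, Y(Ω₂)=+0.335342-0.251143i
  term(m=+0) = -0.027778-0.000000i   from Y*(Ω₁)=-0.048140-0.000000i, Y(Ω₂)=+0.577028+0.000000i
  term(m=+1) = -0.130260-0.048779i   from Y*(Ω₁)=+0.318652-0.093184i, Y(Ω₂)=-0.335342-0.251143i
  term(m=+2) = -0.001097-0.000956i   from Y*(Ω₁)=-0.009804+0.006270i, Y(Ω₂)=+0.035178+0.119991i
  term(m=+3) = +0.003758+0.006946i   from Y*(Ω₁)=-0.244199+0.279950i, Y(Ω₂)=+0.007442-0.019914i
  term(m=+4) = +0.000091+0.000661i   from Y*(Ω₁)=+0.138200-0.299128i, Y(Ω₂)=-0.001704+0.001093i
Accumulated sum -0.282794-0.000000i; after 4π/(2l+1) scaling, -0.394855-0.000000i ⇒ P_4 = -0.394855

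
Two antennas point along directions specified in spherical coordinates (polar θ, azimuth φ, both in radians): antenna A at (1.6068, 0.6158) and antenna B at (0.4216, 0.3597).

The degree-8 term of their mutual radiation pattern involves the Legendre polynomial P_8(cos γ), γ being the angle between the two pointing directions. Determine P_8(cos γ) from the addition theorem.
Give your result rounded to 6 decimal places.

-0.283165

Addition theorem: P_8(cos γ) = (4π/17) Σ_m Y*_{lm}(Ω₁) Y_{lm}(Ω₂), m = −8…8:
  m=-8: Y*=(0.108901, -0.501065)  Y=(-0.000391, -0.000106)  product (-0.000096, 0.000185)
  m=-7: Y*=(0.028891, 0.067994)  Y=(-0.002935, -0.002111)  product (0.000059, -0.000261)
  m=-6: Y*=(0.312827, 0.193179)  Y=(-0.011255, -0.016904)  product (-0.000255, -0.007462)
  m=-5: Y*=(-0.086789, 0.005439)  Y=(-0.018237, -0.078702)  product (0.002011, 0.006731)
  m=-4: Y*=(-0.253884, 0.204632)  Y=(0.030474, -0.229530)  product (0.039232, 0.064510)
  m=-3: Y*=(0.025421, -0.089547)  Y=(0.216229, -0.403737)  product (-0.030657, -0.029626)
  m=-2: Y*=(-0.102625, -0.290860)  Y=(0.401243, -0.351492)  product (-0.143413, -0.080634)
  m=-1: Y*=(0.078119, 0.055276)  Y=(0.115983, -0.043617)  product (0.011472, 0.003004)
  m=+0: Y*=(0.303308, -0.000000)  Y=(-0.460843, 0.000000)  product (-0.139777, 0.000000)
  m=+1: Y*=(-0.078119, 0.055276)  Y=(-0.115983, -0.043617)  product (0.011472, -0.003004)
  m=+2: Y*=(-0.102625, 0.290860)  Y=(0.401243, 0.351492)  product (-0.143413, 0.080634)
  m=+3: Y*=(-0.025421, -0.089547)  Y=(-0.216229, -0.403737)  product (-0.030657, 0.029626)
  m=+4: Y*=(-0.253884, -0.204632)  Y=(0.030474, 0.229530)  product (0.039232, -0.064510)
  m=+5: Y*=(0.086789, 0.005439)  Y=(0.018237, -0.078702)  product (0.002011, -0.006731)
  m=+6: Y*=(0.312827, -0.193179)  Y=(-0.011255, 0.016904)  product (-0.000255, 0.007462)
  m=+7: Y*=(-0.028891, 0.067994)  Y=(0.002935, -0.002111)  product (0.000059, 0.000261)
  m=+8: Y*=(0.108901, 0.501065)  Y=(-0.000391, 0.000106)  product (-0.000096, -0.000185)
Accumulated sum (-0.383071, 0.000000); after 4π/(2l+1) scaling, (-0.283165, 0.000000) ⇒ P_8 = -0.283165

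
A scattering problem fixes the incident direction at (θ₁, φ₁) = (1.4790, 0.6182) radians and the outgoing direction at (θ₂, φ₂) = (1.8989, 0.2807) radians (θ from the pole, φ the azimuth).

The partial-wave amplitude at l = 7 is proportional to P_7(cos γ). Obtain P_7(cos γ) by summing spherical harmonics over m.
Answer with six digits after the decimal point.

-0.405401

Summing Y*_{l m}(θ₁,φ₁)·Y_{l m}(θ₂,φ₂) over m ∈ [−7, 7]; prefactor 4π/(2·7+1) = 0.837758:
  term(m=-7) = -0.11769 + 0.11621j   from Y*(Ω₁)=-0.18232 - 0.44995j, Y(Ω₂)=-0.13081 - 0.31456j
  term(m=-6) = 0.03184 - 0.06520j   from Y*(Ω₁)=-0.14100 - 0.08990j, Y(Ω₂)=0.04910 + 0.43113j
  term(m=-5) = 0.00364 - 0.03103j   from Y*(Ω₁)=0.31961 - 0.01618j, Y(Ω₂)=0.01626 - 0.09627j
  term(m=-4) = -0.01312 - 0.05847j   from Y*(Ω₁)=0.15002 - 0.11856j, Y(Ω₂)=0.13574 - 0.28245j
  term(m=-3) = -0.03083 - 0.04936j   from Y*(Ω₁)=-0.07511 + 0.25751j, Y(Ω₂)=-0.14447 + 0.16186j
  term(m=-2) = -0.03617 - 0.02895j   from Y*(Ω₁)=0.06575 + 0.18923j, Y(Ω₂)=-0.19580 + 0.12314j
  term(m=-1) = -0.05890 - 0.02067j   from Y*(Ω₁)=-0.20217 - 0.14378j, Y(Ω₂)=0.24178 - 0.06971j
  term(m=+0) = -0.04142 + 0.00000j   from Y*(Ω₁)=-0.20282 + 0.00000j, Y(Ω₂)=0.20424 + 0.00000j
  term(m=+1) = -0.05890 + 0.02067j   from Y*(Ω₁)=0.20217 - 0.14378j, Y(Ω₂)=-0.24178 - 0.06971j
  term(m=+2) = -0.03617 + 0.02895j   from Y*(Ω₁)=0.06575 - 0.18923j, Y(Ω₂)=-0.19580 - 0.12314j
  term(m=+3) = -0.03083 + 0.04936j   from Y*(Ω₁)=0.07511 + 0.25751j, Y(Ω₂)=0.14447 + 0.16186j
  term(m=+4) = -0.01312 + 0.05847j   from Y*(Ω₁)=0.15002 + 0.11856j, Y(Ω₂)=0.13574 + 0.28245j
  term(m=+5) = 0.00364 + 0.03103j   from Y*(Ω₁)=-0.31961 - 0.01618j, Y(Ω₂)=-0.01626 - 0.09627j
  term(m=+6) = 0.03184 + 0.06520j   from Y*(Ω₁)=-0.14100 + 0.08990j, Y(Ω₂)=0.04910 - 0.43113j
  term(m=+7) = -0.11769 - 0.11621j   from Y*(Ω₁)=0.18232 - 0.44995j, Y(Ω₂)=0.13081 - 0.31456j
Accumulated sum -0.48391 + 0.00000j; after 4π/(2l+1) scaling, -0.40540 + 0.00000j ⇒ P_7 = -0.405401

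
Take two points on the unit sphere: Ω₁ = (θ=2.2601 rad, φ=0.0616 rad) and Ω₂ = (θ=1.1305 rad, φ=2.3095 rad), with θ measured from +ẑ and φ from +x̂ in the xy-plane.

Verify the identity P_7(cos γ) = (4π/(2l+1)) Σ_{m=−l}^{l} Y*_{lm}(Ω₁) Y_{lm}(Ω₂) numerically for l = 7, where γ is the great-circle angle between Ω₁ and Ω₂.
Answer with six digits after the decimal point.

-0.122563

Term-by-term m-sum for l=7 (normalisation 4π/15 = 0.837758):
  [-7]  conj(Y_{7,-7})(Ω₁) = 0.07403 + 0.03406j ; Y_{7,-7}(Ω₂) = -0.22230 + 0.10973j ; Δ = -0.02019 + 0.00055j
  [-6]  conj(Y_{7,-6})(Ω₁) = -0.23432 - 0.09078j ; Y_{7,-6}(Ω₂) = 0.12084 - 0.41998j ; Δ = -0.06644 + 0.08744j
  [-5]  conj(Y_{7,-5})(Ω₁) = 0.40748 + 0.12963j ; Y_{7,-5}(Ω₂) = 0.15869 + 0.25771j ; Δ = 0.03126 + 0.12558j
  [-4]  conj(Y_{7,-4})(Ω₁) = -0.36252 - 0.09118j ; Y_{7,-4}(Ω₂) = 0.13142 + 0.02484j ; Δ = -0.04538 - 0.02099j
  [-3]  conj(Y_{7,-3})(Ω₁) = -0.01497 - 0.00280j ; Y_{7,-3}(Ω₂) = -0.27942 + 0.21036j ; Δ = 0.00477 - 0.00237j
  [-2]  conj(Y_{7,-2})(Ω₁) = 0.35857 + 0.04440j ; Y_{7,-2}(Ω₂) = 0.00134 - 0.01430j ; Δ = 0.00111 - 0.00507j
  [-1]  conj(Y_{7,-1})(Ω₁) = -0.14716 - 0.00908j ; Y_{7,-1}(Ω₂) = -0.22413 - 0.24610j ; Δ = 0.03075 + 0.03825j
  [+0]  conj(Y_{7,0})(Ω₁) = -0.32232 + 0.00000j ; Y_{7,0}(Ω₂) = 0.05601 + 0.00000j ; Δ = -0.01805 + 0.00000j
  [+1]  conj(Y_{7,1})(Ω₁) = 0.14716 - 0.00908j ; Y_{7,1}(Ω₂) = 0.22413 - 0.24610j ; Δ = 0.03075 - 0.03825j
  [+2]  conj(Y_{7,2})(Ω₁) = 0.35857 - 0.04440j ; Y_{7,2}(Ω₂) = 0.00134 + 0.01430j ; Δ = 0.00111 + 0.00507j
  [+3]  conj(Y_{7,3})(Ω₁) = 0.01497 - 0.00280j ; Y_{7,3}(Ω₂) = 0.27942 + 0.21036j ; Δ = 0.00477 + 0.00237j
  [+4]  conj(Y_{7,4})(Ω₁) = -0.36252 + 0.09118j ; Y_{7,4}(Ω₂) = 0.13142 - 0.02484j ; Δ = -0.04538 + 0.02099j
  [+5]  conj(Y_{7,5})(Ω₁) = -0.40748 + 0.12963j ; Y_{7,5}(Ω₂) = -0.15869 + 0.25771j ; Δ = 0.03126 - 0.12558j
  [+6]  conj(Y_{7,6})(Ω₁) = -0.23432 + 0.09078j ; Y_{7,6}(Ω₂) = 0.12084 + 0.41998j ; Δ = -0.06644 - 0.08744j
  [+7]  conj(Y_{7,7})(Ω₁) = -0.07403 + 0.03406j ; Y_{7,7}(Ω₂) = 0.22230 + 0.10973j ; Δ = -0.02019 - 0.00055j
Total Σ_m = -0.14630 - 0.00000j. Multiply by 0.837758: -0.12256 - 0.00000j. P_7(cos γ) = -0.122563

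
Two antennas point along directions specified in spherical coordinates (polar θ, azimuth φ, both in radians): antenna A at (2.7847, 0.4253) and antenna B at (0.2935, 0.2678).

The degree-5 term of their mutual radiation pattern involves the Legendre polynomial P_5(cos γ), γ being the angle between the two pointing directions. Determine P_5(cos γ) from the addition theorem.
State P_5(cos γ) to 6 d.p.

Summing Y*_{l m}(θ₁,φ₁)·Y_{l m}(θ₂,φ₂) over m ∈ [−5, 5]; prefactor 4π/(2·5+1) = 1.142397:
  term(m=-5) = +0.000002+0.000002i   from Y*(Ω₁)=-0.001274+0.002052i, Y(Ω₂)=+0.000216-0.000915i
  term(m=-4) = -0.000163-0.000119i   from Y*(Ω₁)=+0.002664-0.020314i, Y(Ω₂)=+0.004715-0.008639i
  term(m=-3) = +0.005503+0.002813i   from Y*(Ω₁)=+0.029590+0.097414i, Y(Ω₂)=+0.042144-0.043689i
  term(m=-2) = -0.071500-0.023298i   from Y*(Ω₁)=-0.208855-0.238035i, Y(Ω₂)=+0.204215-0.121194i
  term(m=-1) = +0.290914+0.046202i   from Y*(Ω₁)=+0.498962+0.226002i, Y(Ω₂)=+0.518586-0.142295i
  term(m=+0) = -0.096876-0.000000i   from Y*(Ω₁)=-0.230497-0.000000i, Y(Ω₂)=+0.420290+0.000000i
  term(m=+1) = +0.290914-0.046202i   from Y*(Ω₁)=-0.498962+0.226002i, Y(Ω₂)=-0.518586-0.142295i
  term(m=+2) = -0.071500+0.023298i   from Y*(Ω₁)=-0.208855+0.238035i, Y(Ω₂)=+0.204215+0.121194i
  term(m=+3) = +0.005503-0.002813i   from Y*(Ω₁)=-0.029590+0.097414i, Y(Ω₂)=-0.042144-0.043689i
  term(m=+4) = -0.000163+0.000119i   from Y*(Ω₁)=+0.002664+0.020314i, Y(Ω₂)=+0.004715+0.008639i
  term(m=+5) = +0.000002-0.000002i   from Y*(Ω₁)=+0.001274+0.002052i, Y(Ω₂)=-0.000216-0.000915i
Accumulated sum +0.352636+0.000000i; after 4π/(2l+1) scaling, +0.402850+0.000000i ⇒ P_5 = 0.402850

0.402850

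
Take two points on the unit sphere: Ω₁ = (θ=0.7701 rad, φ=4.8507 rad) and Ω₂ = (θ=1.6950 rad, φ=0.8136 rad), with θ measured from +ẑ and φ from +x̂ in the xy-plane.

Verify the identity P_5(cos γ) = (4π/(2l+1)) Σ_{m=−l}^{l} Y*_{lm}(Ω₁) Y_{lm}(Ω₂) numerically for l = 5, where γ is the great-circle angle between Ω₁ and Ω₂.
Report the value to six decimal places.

-0.042233

Addition theorem: P_5(cos γ) = (4π/11) Σ_m Y*_{lm}(Ω₁) Y_{lm}(Ω₂), m = −5…5:
  m=-5: (0.048414, -0.058475) × (-0.268234, 0.356985) = (0.007888, 0.032968)  (running Σ = (0.007888, 0.032968))
  m=-4: (0.210603, 0.130063) × (0.175168, -0.019845) = (0.039472, 0.018604)  (running Σ = (0.047360, 0.051572))
  m=-3: (-0.171193, 0.388626) × (0.222667, 0.187851) = (-0.111123, 0.054375)  (running Σ = (-0.063763, 0.105947))
  m=-2: (-0.309661, -0.087913) × (-0.011118, -0.196902) = (-0.013867, 0.061950)  (running Σ = (-0.077630, 0.167897))
  m=-1: (-0.019614, 0.140908) × (0.172477, -0.182490) = (0.022331, 0.027883)  (running Σ = (-0.055299, 0.195780))
  m=0: (-0.364546, -0.000000) × (-0.201975, 0.000000) = (0.073629, 0.000000)  (running Σ = (0.018330, 0.195780))
  m=1: (0.019614, 0.140908) × (-0.172477, -0.182490) = (0.022331, -0.027883)  (running Σ = (0.040661, 0.167897))
  m=2: (-0.309661, 0.087913) × (-0.011118, 0.196902) = (-0.013867, -0.061950)  (running Σ = (0.026794, 0.105947))
  m=3: (0.171193, 0.388626) × (-0.222667, 0.187851) = (-0.111123, -0.054375)  (running Σ = (-0.084329, 0.051572))
  m=4: (0.210603, -0.130063) × (0.175168, 0.019845) = (0.039472, -0.018604)  (running Σ = (-0.044857, 0.032968))
  m=5: (-0.048414, -0.058475) × (0.268234, 0.356985) = (0.007888, -0.032968)  (running Σ = (-0.036969, 0.000000))
Accumulated sum (-0.036969, 0.000000); after 4π/(2l+1) scaling, (-0.042233, 0.000000) ⇒ P_5 = -0.042233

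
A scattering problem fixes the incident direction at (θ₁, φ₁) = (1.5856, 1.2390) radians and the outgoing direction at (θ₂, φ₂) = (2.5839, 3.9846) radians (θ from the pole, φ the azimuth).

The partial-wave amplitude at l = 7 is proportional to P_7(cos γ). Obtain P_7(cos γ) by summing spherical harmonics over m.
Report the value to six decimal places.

-0.171341

Summing Y*_{l m}(θ₁,φ₁)·Y_{l m}(θ₂,φ₂) over m ∈ [−7, 7]; prefactor 4π/(2·7+1) = 0.837758:
  m=-7: Y*=-0.364987+0.341234i  Y=-0.005395-0.002168i  product +0.002709-0.001050i
  m=-6: Y*=-0.011286-0.025273i  Y=-0.011818-0.032817i  product -0.000696+0.000669i
  m=-5: Y*=-0.364262+0.032206i  Y=+0.060752-0.111910i  product -0.018526+0.042721i
  m=-4: Y*=+0.007850-0.031584i  Y=+0.302397-0.070944i  product +0.000133-0.010108i
  m=-3: Y*=-0.277021-0.179683i  Y=+0.397143+0.279093i  product -0.059869-0.148674i
  m=-2: Y*=+0.027319-0.021360i  Y=+0.042417+0.366513i  product +0.008987+0.009107i
  m=-1: Y*=-0.103406-0.300134i  Y=+0.096518-0.108332i  product -0.042495-0.017766i
  m=+0: Y*=+0.035309-0.000000i  Y=+0.424480+0.000000i  product +0.014988+0.000000i
  m=+1: Y*=+0.103406-0.300134i  Y=-0.096518-0.108332i  product -0.042495+0.017766i
  m=+2: Y*=+0.027319+0.021360i  Y=+0.042417-0.366513i  product +0.008987-0.009107i
  m=+3: Y*=+0.277021-0.179683i  Y=-0.397143+0.279093i  product -0.059869+0.148674i
  m=+4: Y*=+0.007850+0.031584i  Y=+0.302397+0.070944i  product +0.000133+0.010108i
  m=+5: Y*=+0.364262+0.032206i  Y=-0.060752-0.111910i  product -0.018526-0.042721i
  m=+6: Y*=-0.011286+0.025273i  Y=-0.011818+0.032817i  product -0.000696-0.000669i
  m=+7: Y*=+0.364987+0.341234i  Y=+0.005395-0.002168i  product +0.002709+0.001050i
Total Σ_m = -0.204523-0.000000i. Multiply by 0.837758: -0.171341-0.000000i. P_7(cos γ) = -0.171341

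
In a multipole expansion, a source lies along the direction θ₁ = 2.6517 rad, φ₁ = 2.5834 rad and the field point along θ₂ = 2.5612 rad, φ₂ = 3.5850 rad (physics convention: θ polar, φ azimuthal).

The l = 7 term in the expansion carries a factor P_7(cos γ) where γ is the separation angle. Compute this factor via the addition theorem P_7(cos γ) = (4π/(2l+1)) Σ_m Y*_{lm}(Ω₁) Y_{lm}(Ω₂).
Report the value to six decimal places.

-0.410367

Term-by-term m-sum for l=7 (normalisation 4π/15 = 0.837758):
  m=-7: 0.00184 - 0.00177j × 0.00745 + 0.00028j = 0.00001 - 0.00001j  (running Σ = 0.00001 - 0.00001j)
  m=-6: 0.01753 - 0.00369j × 0.03771 + 0.01969j = 0.00073 + 0.00021j  (running Σ = 0.00075 + 0.00019j)
  m=-5: 0.07250 + 0.02652j × 0.08864 + 0.11751j = 0.00331 + 0.01087j  (running Σ = 0.00406 + 0.01106j)
  m=-4: 0.13895 + 0.17831j × 0.06808 + 0.33104j = -0.04957 + 0.05814j  (running Σ = -0.04551 + 0.06920j)
  m=-3: 0.04573 + 0.43906j × -0.11638 + 0.47440j = -0.21361 - 0.02940j  (running Σ = -0.25912 + 0.03980j)
  m=-2: -0.21524 + 0.44061j × -0.19907 + 0.24418j = -0.06474 - 0.14027j  (running Σ = -0.32386 - 0.10047j)
  m=-1: -0.06429 + 0.04014j × 0.18834 - 0.08945j = -0.00852 + 0.01331j  (running Σ = -0.33238 - 0.08716j)
  m=0: 0.44355 + 0.00000j × 0.39435 + 0.00000j = 0.17491 + 0.00000j  (running Σ = -0.15746 - 0.08716j)
  m=1: 0.06429 + 0.04014j × -0.18834 - 0.08945j = -0.00852 - 0.01331j  (running Σ = -0.16598 - 0.10047j)
  m=2: -0.21524 - 0.44061j × -0.19907 - 0.24418j = -0.06474 + 0.14027j  (running Σ = -0.23072 + 0.03980j)
  m=3: -0.04573 + 0.43906j × 0.11638 + 0.47440j = -0.21361 + 0.02940j  (running Σ = -0.44433 + 0.06920j)
  m=4: 0.13895 - 0.17831j × 0.06808 - 0.33104j = -0.04957 - 0.05814j  (running Σ = -0.49390 + 0.01106j)
  m=5: -0.07250 + 0.02652j × -0.08864 + 0.11751j = 0.00331 - 0.01087j  (running Σ = -0.49059 + 0.00019j)
  m=6: 0.01753 + 0.00369j × 0.03771 - 0.01969j = 0.00073 - 0.00021j  (running Σ = -0.48985 - 0.00001j)
  m=7: -0.00184 - 0.00177j × -0.00745 + 0.00028j = 0.00001 + 0.00001j  (running Σ = -0.48984 - 0.00000j)
Total Σ_m = -0.48984 - 0.00000j. Multiply by 0.837758: -0.41037 - 0.00000j. P_7(cos γ) = -0.410367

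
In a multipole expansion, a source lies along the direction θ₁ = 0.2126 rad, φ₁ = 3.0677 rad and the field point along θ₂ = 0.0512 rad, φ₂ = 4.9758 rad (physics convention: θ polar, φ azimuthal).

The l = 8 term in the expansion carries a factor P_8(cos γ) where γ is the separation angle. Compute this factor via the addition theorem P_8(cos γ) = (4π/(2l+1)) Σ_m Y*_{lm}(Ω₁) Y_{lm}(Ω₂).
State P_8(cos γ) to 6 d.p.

Summing Y*_{l m}(θ₁,φ₁)·Y_{l m}(θ₂,φ₂) over m ∈ [−8, 8]; prefactor 4π/(2·8+1) = 0.739198:
  m=-8: Y*=(0.000002, -0.000001)  Y=(-0.000000, -0.000000)  product (-0.000000, -0.000000)
  m=-7: Y*=(-0.000033, 0.000019)  Y=(-0.000000, 0.000000)  product (0.000000, -0.000000)
  m=-6: Y*=(0.000400, -0.000190)  Y=(0.000000, 0.000000)  product (0.000000, 0.000000)
  m=-5: Y*=(-0.003513, 0.001360)  Y=(0.000003, 0.000001)  product (-0.000000, 0.000000)
  m=-4: Y*=(0.022772, -0.006934)  Y=(0.000046, -0.000080)  product (0.000000, -0.000002)
  m=-3: Y*=(-0.107682, 0.024270)  Y=(-0.001318, -0.001305)  product (0.000174, 0.000109)
  m=-2: Y*=(0.351099, -0.052268)  Y=(-0.023033, 0.013397)  product (-0.007387, 0.005908)
  m=-1: Y*=(-0.677148, 0.050128)  Y=(0.064259, 0.238281)  product (-0.055457, -0.158130)
  m=+0: Y*=(0.391405, -0.000000)  Y=(1.108862, 0.000000)  product (0.434014, 0.000000)
  m=+1: Y*=(0.677148, 0.050128)  Y=(-0.064259, 0.238281)  product (-0.055457, 0.158130)
  m=+2: Y*=(0.351099, 0.052268)  Y=(-0.023033, -0.013397)  product (-0.007387, -0.005908)
  m=+3: Y*=(0.107682, 0.024270)  Y=(0.001318, -0.001305)  product (0.000174, -0.000109)
  m=+4: Y*=(0.022772, 0.006934)  Y=(0.000046, 0.000080)  product (0.000000, 0.000002)
  m=+5: Y*=(0.003513, 0.001360)  Y=(-0.000003, 0.000001)  product (-0.000000, -0.000000)
  m=+6: Y*=(0.000400, 0.000190)  Y=(0.000000, -0.000000)  product (0.000000, -0.000000)
  m=+7: Y*=(0.000033, 0.000019)  Y=(0.000000, 0.000000)  product (0.000000, 0.000000)
  m=+8: Y*=(0.000002, 0.000001)  Y=(-0.000000, 0.000000)  product (-0.000000, 0.000000)
Accumulated sum (0.308675, 0.000000); after 4π/(2l+1) scaling, (0.228172, 0.000000) ⇒ P_8 = 0.228172

0.228172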